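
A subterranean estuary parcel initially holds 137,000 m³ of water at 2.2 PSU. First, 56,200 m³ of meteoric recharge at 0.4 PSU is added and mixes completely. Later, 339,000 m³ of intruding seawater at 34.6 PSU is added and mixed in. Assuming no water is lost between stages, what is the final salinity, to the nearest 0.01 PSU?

By conservation of dissolved salt,
Initial salt = 137,000×2.2 = 301,400
After stage 1: salt = 301,400 + 56,200×0.4 = 323,880; volume = 193,200 m³; S = 1.676 PSU
After stage 2: salt = 323,880 + 339,000×34.6 = 12,053,280; volume = 532,200 m³
S = 12,053,280 / 532,200 = 22.648 PSU

22.65 PSU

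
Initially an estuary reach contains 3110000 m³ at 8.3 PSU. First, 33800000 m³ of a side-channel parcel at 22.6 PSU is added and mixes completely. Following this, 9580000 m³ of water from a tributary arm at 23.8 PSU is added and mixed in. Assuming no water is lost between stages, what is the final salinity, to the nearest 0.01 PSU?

21.89 PSU

Weighted by volume,
Initial salt = 3,110,000×8.3 = 25,813,000
After stage 1: salt = 25,813,000 + 33,800,000×22.6 = 789,693,000; volume = 36,910,000 m³; S = 21.395 PSU
After stage 2: salt = 789,693,000 + 9,580,000×23.8 = 1,017,697,000; volume = 46,490,000 m³
S = 1,017,697,000 / 46,490,000 = 21.8907 PSU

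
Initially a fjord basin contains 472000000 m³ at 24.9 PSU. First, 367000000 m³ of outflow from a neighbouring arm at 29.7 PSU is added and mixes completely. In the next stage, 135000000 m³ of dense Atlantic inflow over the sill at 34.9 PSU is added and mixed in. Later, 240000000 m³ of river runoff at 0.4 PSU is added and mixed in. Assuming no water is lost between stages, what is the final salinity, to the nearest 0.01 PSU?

22.62 PSU

Conserving salt mass:
Initial salt = 472,000,000×24.9 = 11,752,800,000
After stage 1: salt = 11,752,800,000 + 367,000,000×29.7 = 22,652,700,000; volume = 839,000,000 m³; S = 27 PSU
After stage 2: salt = 22,652,700,000 + 135,000,000×34.9 = 27,364,200,000; volume = 974,000,000 m³; S = 28.095 PSU
After stage 3: salt = 27,364,200,000 + 240,000,000×0.4 = 27,460,200,000; volume = 1,214,000,000 m³
S = 27,460,200,000 / 1,214,000,000 = 22.6196 PSU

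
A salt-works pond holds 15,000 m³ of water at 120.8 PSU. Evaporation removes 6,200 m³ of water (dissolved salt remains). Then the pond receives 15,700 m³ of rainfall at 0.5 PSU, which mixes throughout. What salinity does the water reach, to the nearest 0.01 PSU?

74.28 PSU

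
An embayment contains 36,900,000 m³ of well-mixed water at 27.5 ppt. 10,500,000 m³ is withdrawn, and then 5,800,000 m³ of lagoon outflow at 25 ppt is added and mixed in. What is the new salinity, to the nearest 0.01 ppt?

27.05 ppt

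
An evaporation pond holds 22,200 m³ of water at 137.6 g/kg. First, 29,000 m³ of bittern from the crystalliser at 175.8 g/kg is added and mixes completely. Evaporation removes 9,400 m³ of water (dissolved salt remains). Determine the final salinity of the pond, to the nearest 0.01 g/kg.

195.05 g/kg

After mixing: salt = 22,200×137.6 + 29,000×175.8 = 8,152,920; volume = 51,200 m³
After evaporation: salt unchanged = 8,152,920; volume = 51,200 − 9,400 = 41,800 m³
S = 8,152,920 / 41,800 = 195.0459 g/kg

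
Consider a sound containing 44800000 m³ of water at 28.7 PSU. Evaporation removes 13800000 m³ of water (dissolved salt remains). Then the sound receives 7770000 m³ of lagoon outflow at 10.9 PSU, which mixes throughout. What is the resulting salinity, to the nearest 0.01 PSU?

After evaporation: salt = 44,800,000×28.7 = 1,285,760,000; volume = 44,800,000 − 13,800,000 = 31,000,000 m³
After mixing: salt = 1,285,760,000 + 7,770,000×10.9 = 1,370,453,000; volume = 31,000,000 + 7,770,000 = 38,770,000 m³
S = 1,370,453,000 / 38,770,000 = 35.3483 PSU

35.35 PSU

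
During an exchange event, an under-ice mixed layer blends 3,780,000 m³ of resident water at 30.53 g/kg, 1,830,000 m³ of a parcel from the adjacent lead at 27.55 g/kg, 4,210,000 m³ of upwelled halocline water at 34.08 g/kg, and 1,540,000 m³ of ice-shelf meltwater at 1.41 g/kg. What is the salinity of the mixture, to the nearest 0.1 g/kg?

Salt balance:
salt = 3,780,000×30.53 + 1,830,000×27.55 + 4,210,000×34.08 + 1,540,000×1.41 = 115,403,400 + 50,416,500 + 143,476,800 + 2,171,400 = 311,468,100
volume = 3,780,000 + 1,830,000 + 4,210,000 + 1,540,000 = 11,360,000 m³
S = 311,468,100 / 11,360,000 = 27.418 g/kg

27.4 g/kg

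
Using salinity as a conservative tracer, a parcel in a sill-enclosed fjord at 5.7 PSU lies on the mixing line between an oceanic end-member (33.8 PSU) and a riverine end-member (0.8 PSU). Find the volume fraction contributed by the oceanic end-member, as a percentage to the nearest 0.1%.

Let g be the oceanic fraction. Salt balance per unit volume:
g×33.8 + (1−g)×0.8 = 5.7
g = (5.7 − 0.8) / (33.8 − 0.8) = 4.9/33 = 0.1485

14.8%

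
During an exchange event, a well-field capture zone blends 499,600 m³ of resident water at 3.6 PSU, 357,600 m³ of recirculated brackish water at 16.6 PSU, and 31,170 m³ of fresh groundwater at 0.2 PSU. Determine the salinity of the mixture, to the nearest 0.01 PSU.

By conservation of dissolved salt,
salt = 499,600×3.6 + 357,600×16.6 + 31,170×0.2 = 1,798,560 + 5,936,160 + 6,234 = 7,740,954
volume = 499,600 + 357,600 + 31,170 = 888,370 m³
S = 7,740,954 / 888,370 = 8.7137 PSU

8.71 PSU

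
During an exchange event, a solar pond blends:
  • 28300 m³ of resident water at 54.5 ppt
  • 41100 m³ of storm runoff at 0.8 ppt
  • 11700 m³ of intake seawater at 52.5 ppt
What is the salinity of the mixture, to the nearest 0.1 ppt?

Total salt / total volume:
salt = 28,300×54.5 + 41,100×0.8 + 11,700×52.5 = 1,542,350 + 32,880 + 614,250 = 2,189,480
volume = 28,300 + 41,100 + 11,700 = 81,100 m³
S = 2,189,480 / 81,100 = 26.997 ppt

27.0 ppt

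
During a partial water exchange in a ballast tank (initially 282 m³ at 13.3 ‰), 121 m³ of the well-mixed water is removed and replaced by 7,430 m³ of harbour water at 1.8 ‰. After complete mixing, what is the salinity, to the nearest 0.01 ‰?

Remaining after removal: 161 m³ at 13.3 ‰ (salt = 2,141.3)
After addition: salt = 2,141.3 + 7,430×1.8 = 15,515.3; volume = 7,591 m³
S = 15,515.3 / 7,591 = 2.0439 ‰

2.04 ‰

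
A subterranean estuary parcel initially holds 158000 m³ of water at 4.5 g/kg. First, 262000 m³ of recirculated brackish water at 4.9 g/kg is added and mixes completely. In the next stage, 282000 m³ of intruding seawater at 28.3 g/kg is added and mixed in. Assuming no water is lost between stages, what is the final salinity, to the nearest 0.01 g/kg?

Conserving salt mass:
Initial salt = 158,000×4.5 = 711,000
After stage 1: salt = 711,000 + 262,000×4.9 = 1,994,800; volume = 420,000 m³; S = 4.75 g/kg
After stage 2: salt = 1,994,800 + 282,000×28.3 = 9,975,400; volume = 702,000 m³
S = 9,975,400 / 702,000 = 14.21 g/kg

14.21 g/kg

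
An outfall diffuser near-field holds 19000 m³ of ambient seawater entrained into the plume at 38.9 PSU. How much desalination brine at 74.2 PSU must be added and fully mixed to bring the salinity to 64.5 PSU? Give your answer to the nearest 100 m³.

50100 m³

Salt balance: 19,000×38.9 + V×74.2 = (19,000+V)×64.5
739,100 + 74.2V = 1,225,500 + 64.5V
486,400 = 9.7V
V = 50,144.33 m³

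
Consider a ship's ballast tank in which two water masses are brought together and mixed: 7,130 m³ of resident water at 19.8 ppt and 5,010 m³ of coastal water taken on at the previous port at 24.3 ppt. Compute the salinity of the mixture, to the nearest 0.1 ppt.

21.7 ppt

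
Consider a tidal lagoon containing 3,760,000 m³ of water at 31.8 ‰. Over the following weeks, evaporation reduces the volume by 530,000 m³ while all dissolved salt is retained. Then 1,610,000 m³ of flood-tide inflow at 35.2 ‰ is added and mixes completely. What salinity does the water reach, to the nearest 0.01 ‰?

After evaporation: salt = 3,760,000×31.8 = 119,568,000; volume = 3,760,000 − 530,000 = 3,230,000 m³
After mixing: salt = 119,568,000 + 1,610,000×35.2 = 176,240,000; volume = 3,230,000 + 1,610,000 = 4,840,000 m³
S = 176,240,000 / 4,840,000 = 36.4132 ‰

36.41 ‰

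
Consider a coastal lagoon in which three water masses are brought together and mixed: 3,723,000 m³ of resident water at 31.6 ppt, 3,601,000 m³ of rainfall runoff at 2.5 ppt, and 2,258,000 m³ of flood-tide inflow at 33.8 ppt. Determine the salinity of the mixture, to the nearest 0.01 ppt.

Weighted by volume,
salt = 3,723,000×31.6 + 3,601,000×2.5 + 2,258,000×33.8 = 117,646,800 + 9,002,500 + 76,320,400 = 202,969,700
volume = 3,723,000 + 3,601,000 + 2,258,000 = 9,582,000 m³
S = 202,969,700 / 9,582,000 = 21.1824 ppt

21.18 ppt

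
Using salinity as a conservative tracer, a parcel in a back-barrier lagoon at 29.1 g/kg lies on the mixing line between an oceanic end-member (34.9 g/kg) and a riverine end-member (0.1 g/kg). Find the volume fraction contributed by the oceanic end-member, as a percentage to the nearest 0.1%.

83.3%

Let g be the oceanic fraction. Salt balance per unit volume:
g×34.9 + (1−g)×0.1 = 29.1
g = (29.1 − 0.1) / (34.9 − 0.1) = 29/34.8 = 0.8333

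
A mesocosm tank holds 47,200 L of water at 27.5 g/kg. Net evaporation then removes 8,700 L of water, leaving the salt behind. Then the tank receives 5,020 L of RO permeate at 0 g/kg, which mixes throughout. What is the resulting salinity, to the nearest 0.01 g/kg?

29.83 g/kg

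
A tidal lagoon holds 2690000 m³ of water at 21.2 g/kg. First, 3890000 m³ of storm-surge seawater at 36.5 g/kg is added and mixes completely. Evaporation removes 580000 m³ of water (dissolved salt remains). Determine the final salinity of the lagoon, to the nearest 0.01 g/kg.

33.17 g/kg

After mixing: salt = 2,690,000×21.2 + 3,890,000×36.5 = 199,013,000; volume = 6,580,000 m³
After evaporation: salt unchanged = 199,013,000; volume = 6,580,000 − 580,000 = 6,000,000 m³
S = 199,013,000 / 6,000,000 = 33.1688 g/kg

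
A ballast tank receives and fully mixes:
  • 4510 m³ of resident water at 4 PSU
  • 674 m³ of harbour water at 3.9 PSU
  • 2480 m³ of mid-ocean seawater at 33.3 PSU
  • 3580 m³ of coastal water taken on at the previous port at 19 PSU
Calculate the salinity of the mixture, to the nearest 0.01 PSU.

15.23 PSU

Salt balance:
salt = 4,510×4 + 674×3.9 + 2,480×33.3 + 3,580×19 = 18,040 + 2,628.6 + 82,584 + 68,020 = 171,272.6
volume = 4,510 + 674 + 2,480 + 3,580 = 11,244 m³
S = 171,272.6 / 11,244 = 15.2324 PSU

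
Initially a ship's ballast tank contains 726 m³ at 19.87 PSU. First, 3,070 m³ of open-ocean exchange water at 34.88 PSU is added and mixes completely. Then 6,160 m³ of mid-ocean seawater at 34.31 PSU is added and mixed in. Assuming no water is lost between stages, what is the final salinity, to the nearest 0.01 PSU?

33.43 PSU

Weighted by volume,
Initial salt = 726×19.87 = 14,425.62
After stage 1: salt = 14,425.62 + 3,070×34.88 = 121,507.22; volume = 3,796 m³; S = 32.009 PSU
After stage 2: salt = 121,507.22 + 6,160×34.31 = 332,856.82; volume = 9,956 m³
S = 332,856.82 / 9,956 = 33.4328 PSU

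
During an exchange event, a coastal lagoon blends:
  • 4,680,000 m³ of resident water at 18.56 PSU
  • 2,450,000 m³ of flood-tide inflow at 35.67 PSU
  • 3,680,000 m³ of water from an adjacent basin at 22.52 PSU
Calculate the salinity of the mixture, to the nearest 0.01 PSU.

Salt balance:
salt = 4,680,000×18.56 + 2,450,000×35.67 + 3,680,000×22.52 = 86,860,800 + 87,391,500 + 82,873,600 = 257,125,900
volume = 4,680,000 + 2,450,000 + 3,680,000 = 10,810,000 m³
S = 257,125,900 / 10,810,000 = 23.7859 PSU

23.79 PSU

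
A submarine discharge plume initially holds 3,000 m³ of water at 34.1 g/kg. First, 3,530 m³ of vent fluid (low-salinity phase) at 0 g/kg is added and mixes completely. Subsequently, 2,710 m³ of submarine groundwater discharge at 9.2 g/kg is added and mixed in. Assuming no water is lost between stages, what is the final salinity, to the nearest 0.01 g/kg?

13.77 g/kg

Weighted by volume,
Initial salt = 3,000×34.1 = 102,300
After stage 1: salt = 102,300 + 3,530×0 = 102,300; volume = 6,530 m³; S = 15.666 g/kg
After stage 2: salt = 102,300 + 2,710×9.2 = 127,232; volume = 9,240 m³
S = 127,232 / 9,240 = 13.7697 g/kg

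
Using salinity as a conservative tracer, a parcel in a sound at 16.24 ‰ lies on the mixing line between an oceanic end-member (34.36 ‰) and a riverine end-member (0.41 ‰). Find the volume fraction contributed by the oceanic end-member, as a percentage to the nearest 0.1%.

46.6%

Let g be the oceanic fraction. Salt balance per unit volume:
g×34.36 + (1−g)×0.41 = 16.24
g = (16.24 − 0.41) / (34.36 − 0.41) = 15.83/33.95 = 0.4663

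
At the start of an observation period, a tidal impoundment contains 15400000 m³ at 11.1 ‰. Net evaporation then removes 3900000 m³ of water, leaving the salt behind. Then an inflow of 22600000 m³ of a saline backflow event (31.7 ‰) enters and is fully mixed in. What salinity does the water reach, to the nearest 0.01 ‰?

After evaporation: salt = 15,400,000×11.1 = 170,940,000; volume = 15,400,000 − 3,900,000 = 11,500,000 m³
After mixing: salt = 170,940,000 + 22,600,000×31.7 = 887,360,000; volume = 11,500,000 + 22,600,000 = 34,100,000 m³
S = 887,360,000 / 34,100,000 = 26.0223 ‰

26.02 ‰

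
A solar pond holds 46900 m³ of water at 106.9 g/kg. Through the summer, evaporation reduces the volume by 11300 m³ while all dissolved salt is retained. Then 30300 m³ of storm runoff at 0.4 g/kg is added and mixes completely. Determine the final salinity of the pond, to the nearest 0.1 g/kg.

After evaporation: salt = 46,900×106.9 = 5,013,610; volume = 46,900 − 11,300 = 35,600 m³
After mixing: salt = 5,013,610 + 30,300×0.4 = 5,025,730; volume = 35,600 + 30,300 = 65,900 m³
S = 5,025,730 / 65,900 = 76.263 g/kg

76.3 g/kg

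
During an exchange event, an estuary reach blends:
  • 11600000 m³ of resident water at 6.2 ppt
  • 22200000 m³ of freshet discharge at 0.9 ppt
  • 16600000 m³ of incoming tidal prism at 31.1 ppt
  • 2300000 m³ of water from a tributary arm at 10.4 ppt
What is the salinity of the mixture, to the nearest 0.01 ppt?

11.99 ppt

Salt balance:
salt = 11,600,000×6.2 + 22,200,000×0.9 + 16,600,000×31.1 + 2,300,000×10.4 = 71,920,000 + 19,980,000 + 516,260,000 + 23,920,000 = 632,080,000
volume = 11,600,000 + 22,200,000 + 16,600,000 + 2,300,000 = 52,700,000 m³
S = 632,080,000 / 52,700,000 = 11.9939 ppt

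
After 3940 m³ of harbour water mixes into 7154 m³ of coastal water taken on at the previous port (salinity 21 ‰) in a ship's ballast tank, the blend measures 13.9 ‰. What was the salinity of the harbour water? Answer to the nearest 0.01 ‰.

1.01 ‰

Salt balance: 7,154×21 + 3,940×S = 11,094×13.9
150,234 + 3,940·S = 154,206.6
S = (154,206.6 − 150,234) / 3,940 = 1.0083 ‰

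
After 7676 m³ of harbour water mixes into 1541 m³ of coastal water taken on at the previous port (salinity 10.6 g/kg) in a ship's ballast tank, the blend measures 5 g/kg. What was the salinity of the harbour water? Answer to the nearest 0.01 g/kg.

3.88 g/kg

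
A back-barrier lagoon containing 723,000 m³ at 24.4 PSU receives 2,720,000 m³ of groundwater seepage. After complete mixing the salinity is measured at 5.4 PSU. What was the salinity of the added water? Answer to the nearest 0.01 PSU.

0.35 PSU

Salt balance: 723,000×24.4 + 2,720,000×S = 3,443,000×5.4
17,641,200 + 2,720,000·S = 18,592,200
S = (18,592,200 − 17,641,200) / 2,720,000 = 0.3496 PSU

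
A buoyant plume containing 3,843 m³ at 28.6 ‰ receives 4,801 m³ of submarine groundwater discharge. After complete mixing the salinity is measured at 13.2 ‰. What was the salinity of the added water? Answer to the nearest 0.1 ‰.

Salt balance: 3,843×28.6 + 4,801×S = 8,644×13.2
109,909.8 + 4,801·S = 114,100.8
S = (114,100.8 − 109,909.8) / 4,801 = 0.8729 ‰

0.9 ‰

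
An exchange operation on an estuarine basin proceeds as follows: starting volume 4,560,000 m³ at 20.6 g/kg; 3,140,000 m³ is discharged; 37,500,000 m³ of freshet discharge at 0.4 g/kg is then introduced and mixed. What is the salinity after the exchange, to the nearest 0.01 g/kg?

Remaining after removal: 1,420,000 m³ at 20.6 g/kg (salt = 29,252,000)
After addition: salt = 29,252,000 + 37,500,000×0.4 = 44,252,000; volume = 38,920,000 m³
S = 44,252,000 / 38,920,000 = 1.137 g/kg

1.14 g/kg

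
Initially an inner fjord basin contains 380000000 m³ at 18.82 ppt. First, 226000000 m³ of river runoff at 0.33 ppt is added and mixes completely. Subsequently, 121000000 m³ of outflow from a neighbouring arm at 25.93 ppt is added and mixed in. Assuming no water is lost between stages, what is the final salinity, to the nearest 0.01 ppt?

By conservation of dissolved salt,
Initial salt = 380,000,000×18.82 = 7,151,600,000
After stage 1: salt = 7,151,600,000 + 226,000,000×0.33 = 7,226,180,000; volume = 606,000,000 m³; S = 11.924 ppt
After stage 2: salt = 7,226,180,000 + 121,000,000×25.93 = 10,363,710,000; volume = 727,000,000 m³
S = 10,363,710,000 / 727,000,000 = 14.2554 ppt

14.26 ppt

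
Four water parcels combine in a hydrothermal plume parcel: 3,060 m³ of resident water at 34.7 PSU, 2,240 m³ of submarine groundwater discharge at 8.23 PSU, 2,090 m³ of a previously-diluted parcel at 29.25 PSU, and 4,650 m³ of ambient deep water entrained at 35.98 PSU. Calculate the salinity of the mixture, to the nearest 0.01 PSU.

29.32 PSU

Conserving salt mass:
salt = 3,060×34.7 + 2,240×8.23 + 2,090×29.25 + 4,650×35.98 = 106,182 + 18,435.2 + 61,132.5 + 167,307 = 353,056.7
volume = 3,060 + 2,240 + 2,090 + 4,650 = 12,040 m³
S = 353,056.7 / 12,040 = 29.3236 PSU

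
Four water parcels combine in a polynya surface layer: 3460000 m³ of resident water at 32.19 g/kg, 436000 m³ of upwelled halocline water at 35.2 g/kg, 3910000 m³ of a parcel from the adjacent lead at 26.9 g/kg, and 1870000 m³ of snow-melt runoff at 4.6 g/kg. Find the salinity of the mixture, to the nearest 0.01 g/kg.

Salt balance:
salt = 3,460,000×32.19 + 436,000×35.2 + 3,910,000×26.9 + 1,870,000×4.6 = 111,377,400 + 15,347,200 + 105,179,000 + 8,602,000 = 240,505,600
volume = 3,460,000 + 436,000 + 3,910,000 + 1,870,000 = 9,676,000 m³
S = 240,505,600 / 9,676,000 = 24.8559 g/kg

24.86 g/kg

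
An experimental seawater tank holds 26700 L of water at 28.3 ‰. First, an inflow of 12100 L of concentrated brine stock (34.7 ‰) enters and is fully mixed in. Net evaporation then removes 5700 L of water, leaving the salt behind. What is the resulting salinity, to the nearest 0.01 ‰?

35.51 ‰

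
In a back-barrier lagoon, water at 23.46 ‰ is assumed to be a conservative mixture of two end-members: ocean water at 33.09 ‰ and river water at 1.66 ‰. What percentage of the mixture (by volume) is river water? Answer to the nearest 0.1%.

30.6%

Let f be the freshwater fraction. Salt balance per unit volume:
f×1.66 + (1−f)×33.09 = 23.46
f = (33.09 − 23.46) / (33.09 − 1.66) = 9.63/31.43 = 0.3064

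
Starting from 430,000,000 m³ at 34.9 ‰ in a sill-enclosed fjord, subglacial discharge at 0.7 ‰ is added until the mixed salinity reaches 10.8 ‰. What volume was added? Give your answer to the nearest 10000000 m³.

1030000000 m³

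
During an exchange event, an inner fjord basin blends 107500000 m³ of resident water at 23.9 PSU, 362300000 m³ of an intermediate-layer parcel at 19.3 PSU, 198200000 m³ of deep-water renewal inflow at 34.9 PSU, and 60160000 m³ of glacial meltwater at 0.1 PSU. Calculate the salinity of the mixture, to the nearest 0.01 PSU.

22.64 PSU

Total salt / total volume:
salt = 107,500,000×23.9 + 362,300,000×19.3 + 198,200,000×34.9 + 60,160,000×0.1 = 2,569,250,000 + 6,992,390,000 + 6,917,180,000 + 6,016,000 = 16,484,836,000
volume = 107,500,000 + 362,300,000 + 198,200,000 + 60,160,000 = 728,160,000 m³
S = 16,484,836,000 / 728,160,000 = 22.639 PSU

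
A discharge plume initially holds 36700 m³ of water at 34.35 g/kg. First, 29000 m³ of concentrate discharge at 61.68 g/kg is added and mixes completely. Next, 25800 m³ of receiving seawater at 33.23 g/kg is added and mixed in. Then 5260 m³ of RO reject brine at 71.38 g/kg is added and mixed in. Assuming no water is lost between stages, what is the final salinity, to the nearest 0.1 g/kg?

44.3 g/kg

By conservation of dissolved salt,
Initial salt = 36,700×34.35 = 1,260,645
After stage 1: salt = 1,260,645 + 29,000×61.68 = 3,049,365; volume = 65,700 m³; S = 46.413 g/kg
After stage 2: salt = 3,049,365 + 25,800×33.23 = 3,906,699; volume = 91,500 m³; S = 42.696 g/kg
After stage 3: salt = 3,906,699 + 5,260×71.38 = 4,282,157.8; volume = 96,760 m³
S = 4,282,157.8 / 96,760 = 44.2555 g/kg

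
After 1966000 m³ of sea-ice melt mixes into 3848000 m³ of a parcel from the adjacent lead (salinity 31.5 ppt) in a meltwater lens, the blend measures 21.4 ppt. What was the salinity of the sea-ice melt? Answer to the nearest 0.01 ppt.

1.63 ppt

Salt balance: 3,848,000×31.5 + 1,966,000×S = 5,814,000×21.4
121,212,000 + 1,966,000·S = 124,419,600
S = (124,419,600 − 121,212,000) / 1,966,000 = 1.6315 ppt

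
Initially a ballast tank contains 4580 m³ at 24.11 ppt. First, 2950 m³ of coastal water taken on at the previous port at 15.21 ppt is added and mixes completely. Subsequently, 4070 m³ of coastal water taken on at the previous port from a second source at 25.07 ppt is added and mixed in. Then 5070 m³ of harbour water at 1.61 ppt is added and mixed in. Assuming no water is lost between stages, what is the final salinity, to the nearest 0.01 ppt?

15.93 ppt

Mass of salt is conserved:
Initial salt = 4,580×24.11 = 110,423.8
After stage 1: salt = 110,423.8 + 2,950×15.21 = 155,293.3; volume = 7,530 m³; S = 20.623 ppt
After stage 2: salt = 155,293.3 + 4,070×25.07 = 257,328.2; volume = 11,600 m³; S = 22.183 ppt
After stage 3: salt = 257,328.2 + 5,070×1.61 = 265,490.9; volume = 16,670 m³
S = 265,490.9 / 16,670 = 15.9263 ppt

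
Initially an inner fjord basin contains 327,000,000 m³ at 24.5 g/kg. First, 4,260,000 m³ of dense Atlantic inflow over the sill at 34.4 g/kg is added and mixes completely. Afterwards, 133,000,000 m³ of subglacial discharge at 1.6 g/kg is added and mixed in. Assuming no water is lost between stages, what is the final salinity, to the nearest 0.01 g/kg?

Conserving salt mass:
Initial salt = 327,000,000×24.5 = 8,011,500,000
After stage 1: salt = 8,011,500,000 + 4,260,000×34.4 = 8,158,044,000; volume = 331,260,000 m³; S = 24.627 g/kg
After stage 2: salt = 8,158,044,000 + 133,000,000×1.6 = 8,370,844,000; volume = 464,260,000 m³
S = 8,370,844,000 / 464,260,000 = 18.0305 g/kg

18.03 g/kg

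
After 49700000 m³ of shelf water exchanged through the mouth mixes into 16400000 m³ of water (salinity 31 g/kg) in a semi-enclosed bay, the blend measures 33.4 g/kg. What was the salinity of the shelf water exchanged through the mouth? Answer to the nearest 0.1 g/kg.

Salt balance: 16,400,000×31 + 49,700,000×S = 66,100,000×33.4
508,400,000 + 49,700,000·S = 2,207,740,000
S = (2,207,740,000 − 508,400,000) / 49,700,000 = 34.192 g/kg

34.2 g/kg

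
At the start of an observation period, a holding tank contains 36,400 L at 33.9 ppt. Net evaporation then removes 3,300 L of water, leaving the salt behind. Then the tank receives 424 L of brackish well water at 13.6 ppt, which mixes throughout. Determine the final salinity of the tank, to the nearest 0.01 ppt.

After evaporation: salt = 36,400×33.9 = 1,233,960; volume = 36,400 − 3,300 = 33,100 L
After mixing: salt = 1,233,960 + 424×13.6 = 1,239,726.4; volume = 33,100 + 424 = 33,524 L
S = 1,239,726.4 / 33,524 = 36.9803 ppt

36.98 ppt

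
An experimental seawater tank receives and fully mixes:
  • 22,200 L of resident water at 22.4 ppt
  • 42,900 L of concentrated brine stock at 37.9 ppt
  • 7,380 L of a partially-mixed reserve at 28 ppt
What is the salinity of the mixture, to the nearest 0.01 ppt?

Weighted by volume,
salt = 22,200×22.4 + 42,900×37.9 + 7,380×28 = 497,280 + 1,625,910 + 206,640 = 2,329,830
volume = 22,200 + 42,900 + 7,380 = 72,480 L
S = 2,329,830 / 72,480 = 32.1445 ppt

32.14 ppt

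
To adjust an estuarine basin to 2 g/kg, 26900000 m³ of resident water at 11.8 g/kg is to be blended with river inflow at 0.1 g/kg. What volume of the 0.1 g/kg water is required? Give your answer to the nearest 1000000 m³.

Salt balance: 26,900,000×11.8 + V×0.1 = (26,900,000+V)×2
317,420,000 + 0.1V = 53,800,000 + 2V
263,620,000 = 1.9V
V = 138,747,368.42 m³

139000000 m³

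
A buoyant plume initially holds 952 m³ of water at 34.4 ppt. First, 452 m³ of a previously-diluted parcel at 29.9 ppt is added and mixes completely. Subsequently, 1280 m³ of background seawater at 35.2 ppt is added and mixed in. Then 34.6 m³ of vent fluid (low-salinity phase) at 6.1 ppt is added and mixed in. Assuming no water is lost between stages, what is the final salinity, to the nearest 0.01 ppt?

33.67 ppt

Weighted by volume,
Initial salt = 952×34.4 = 32,748.8
After stage 1: salt = 32,748.8 + 452×29.9 = 46,263.6; volume = 1,404 m³; S = 32.951 ppt
After stage 2: salt = 46,263.6 + 1,280×35.2 = 91,319.6; volume = 2,684 m³; S = 34.024 ppt
After stage 3: salt = 91,319.6 + 34.6×6.1 = 91,530.66; volume = 2,718.6 m³
S = 91,530.66 / 2,718.6 = 33.6683 ppt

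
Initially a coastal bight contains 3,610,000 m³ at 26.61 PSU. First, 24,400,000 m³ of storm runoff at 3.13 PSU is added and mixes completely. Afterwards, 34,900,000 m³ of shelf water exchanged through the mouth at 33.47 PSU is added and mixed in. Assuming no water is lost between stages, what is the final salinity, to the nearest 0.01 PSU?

21.31 PSU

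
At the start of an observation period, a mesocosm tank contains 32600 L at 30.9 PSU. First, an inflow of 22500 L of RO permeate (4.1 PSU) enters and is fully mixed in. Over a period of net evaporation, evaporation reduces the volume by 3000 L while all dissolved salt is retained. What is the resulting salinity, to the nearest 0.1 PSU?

After mixing: salt = 32,600×30.9 + 22,500×4.1 = 1,099,590; volume = 55,100 L
After evaporation: salt unchanged = 1,099,590; volume = 55,100 − 3,000 = 52,100 L
S = 1,099,590 / 52,100 = 21.1054 PSU

21.1 PSU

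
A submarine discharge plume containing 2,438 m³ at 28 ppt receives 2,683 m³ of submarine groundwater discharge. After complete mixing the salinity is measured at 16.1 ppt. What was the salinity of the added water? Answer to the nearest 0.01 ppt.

Salt balance: 2,438×28 + 2,683×S = 5,121×16.1
68,264 + 2,683·S = 82,448.1
S = (82,448.1 − 68,264) / 2,683 = 5.2867 ppt

5.29 ppt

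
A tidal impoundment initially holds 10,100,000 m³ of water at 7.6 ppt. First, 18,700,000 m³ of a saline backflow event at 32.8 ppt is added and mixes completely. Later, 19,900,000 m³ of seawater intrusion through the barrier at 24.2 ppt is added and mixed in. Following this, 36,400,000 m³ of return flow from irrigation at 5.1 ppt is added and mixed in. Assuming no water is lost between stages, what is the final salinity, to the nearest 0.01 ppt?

15.95 ppt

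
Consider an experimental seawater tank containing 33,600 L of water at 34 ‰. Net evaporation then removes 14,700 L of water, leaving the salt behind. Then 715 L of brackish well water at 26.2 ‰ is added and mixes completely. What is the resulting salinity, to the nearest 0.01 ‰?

After evaporation: salt = 33,600×34 = 1,142,400; volume = 33,600 − 14,700 = 18,900 L
After mixing: salt = 1,142,400 + 715×26.2 = 1,161,133; volume = 18,900 + 715 = 19,615 L
S = 1,161,133 / 19,615 = 59.1962 ‰

59.20 ‰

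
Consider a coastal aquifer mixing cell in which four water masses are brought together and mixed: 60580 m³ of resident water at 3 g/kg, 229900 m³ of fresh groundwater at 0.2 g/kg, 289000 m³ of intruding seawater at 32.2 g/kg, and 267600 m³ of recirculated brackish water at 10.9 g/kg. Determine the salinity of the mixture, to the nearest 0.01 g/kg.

Weighted by volume,
salt = 60,580×3 + 229,900×0.2 + 289,000×32.2 + 267,600×10.9 = 181,740 + 45,980 + 9,305,800 + 2,916,840 = 12,450,360
volume = 60,580 + 229,900 + 289,000 + 267,600 = 847,080 m³
S = 12,450,360 / 847,080 = 14.698 g/kg

14.70 g/kg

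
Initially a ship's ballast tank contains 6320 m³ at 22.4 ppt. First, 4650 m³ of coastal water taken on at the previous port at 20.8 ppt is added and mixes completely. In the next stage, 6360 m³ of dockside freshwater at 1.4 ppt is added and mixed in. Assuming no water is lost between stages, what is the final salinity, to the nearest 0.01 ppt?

14.26 ppt

Total salt / total volume:
Initial salt = 6,320×22.4 = 141,568
After stage 1: salt = 141,568 + 4,650×20.8 = 238,288; volume = 10,970 m³; S = 21.722 ppt
After stage 2: salt = 238,288 + 6,360×1.4 = 247,192; volume = 17,330 m³
S = 247,192 / 17,330 = 14.2638 ppt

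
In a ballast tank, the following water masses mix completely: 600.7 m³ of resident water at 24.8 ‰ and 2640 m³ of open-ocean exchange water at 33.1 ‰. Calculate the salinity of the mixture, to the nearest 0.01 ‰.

31.56 ‰

Mass of salt is conserved:
salt = 600.7×24.8 + 2,640×33.1 = 14,897.36 + 87,384 = 102,281.36
volume = 600.7 + 2,640 = 3,240.7 m³
S = 102,281.36 / 3,240.7 = 31.5615 ‰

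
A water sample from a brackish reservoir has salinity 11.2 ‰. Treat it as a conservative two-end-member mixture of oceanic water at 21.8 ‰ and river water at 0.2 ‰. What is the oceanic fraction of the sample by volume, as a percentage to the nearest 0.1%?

50.9%

Let g be the oceanic fraction. Salt balance per unit volume:
g×21.8 + (1−g)×0.2 = 11.2
g = (11.2 − 0.2) / (21.8 − 0.2) = 11/21.6 = 0.5093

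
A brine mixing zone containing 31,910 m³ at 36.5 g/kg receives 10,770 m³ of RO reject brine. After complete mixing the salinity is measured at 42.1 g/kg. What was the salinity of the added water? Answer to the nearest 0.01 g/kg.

Salt balance: 31,910×36.5 + 10,770×S = 42,680×42.1
1,164,715 + 10,770·S = 1,796,828
S = (1,796,828 − 1,164,715) / 10,770 = 58.692 g/kg

58.69 g/kg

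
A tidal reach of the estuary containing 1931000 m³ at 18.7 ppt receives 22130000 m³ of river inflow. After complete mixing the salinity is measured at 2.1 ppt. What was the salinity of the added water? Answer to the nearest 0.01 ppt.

Salt balance: 1,931,000×18.7 + 22,130,000×S = 24,061,000×2.1
36,109,700 + 22,130,000·S = 50,528,100
S = (50,528,100 − 36,109,700) / 22,130,000 = 0.6515 ppt

0.65 ppt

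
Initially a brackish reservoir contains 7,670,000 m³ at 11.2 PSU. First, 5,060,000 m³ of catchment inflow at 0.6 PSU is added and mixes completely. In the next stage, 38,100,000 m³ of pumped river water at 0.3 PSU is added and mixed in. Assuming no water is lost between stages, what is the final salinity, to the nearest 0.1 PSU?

2.0 PSU

Mass of salt is conserved:
Initial salt = 7,670,000×11.2 = 85,904,000
After stage 1: salt = 85,904,000 + 5,060,000×0.6 = 88,940,000; volume = 12,730,000 m³; S = 6.987 PSU
After stage 2: salt = 88,940,000 + 38,100,000×0.3 = 100,370,000; volume = 50,830,000 m³
S = 100,370,000 / 50,830,000 = 1.9746 PSU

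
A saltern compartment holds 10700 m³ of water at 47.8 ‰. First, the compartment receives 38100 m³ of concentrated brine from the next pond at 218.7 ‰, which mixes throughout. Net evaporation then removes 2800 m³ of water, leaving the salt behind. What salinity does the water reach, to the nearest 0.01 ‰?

192.26 ‰

After mixing: salt = 10,700×47.8 + 38,100×218.7 = 8,843,930; volume = 48,800 m³
After evaporation: salt unchanged = 8,843,930; volume = 48,800 − 2,800 = 46,000 m³
S = 8,843,930 / 46,000 = 192.2593 ‰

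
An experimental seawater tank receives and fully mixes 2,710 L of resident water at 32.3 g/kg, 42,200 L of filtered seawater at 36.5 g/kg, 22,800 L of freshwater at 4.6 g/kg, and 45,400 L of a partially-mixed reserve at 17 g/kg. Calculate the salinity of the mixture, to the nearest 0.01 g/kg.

22.14 g/kg

Conserving salt mass:
salt = 2,710×32.3 + 42,200×36.5 + 22,800×4.6 + 45,400×17 = 87,533 + 1,540,300 + 104,880 + 771,800 = 2,504,513
volume = 2,710 + 42,200 + 22,800 + 45,400 = 113,110 L
S = 2,504,513 / 113,110 = 22.1423 g/kg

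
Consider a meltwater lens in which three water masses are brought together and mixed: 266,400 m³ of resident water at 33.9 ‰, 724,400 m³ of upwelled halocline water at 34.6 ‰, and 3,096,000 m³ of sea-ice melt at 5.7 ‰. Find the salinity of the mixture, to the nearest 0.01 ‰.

12.66 ‰

Conserving salt mass:
salt = 266,400×33.9 + 724,400×34.6 + 3,096,000×5.7 = 9,030,960 + 25,064,240 + 17,647,200 = 51,742,400
volume = 266,400 + 724,400 + 3,096,000 = 4,086,800 m³
S = 51,742,400 / 4,086,800 = 12.6609 ‰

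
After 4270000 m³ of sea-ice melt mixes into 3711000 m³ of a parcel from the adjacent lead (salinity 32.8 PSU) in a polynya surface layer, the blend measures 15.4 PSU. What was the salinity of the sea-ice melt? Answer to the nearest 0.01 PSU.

0.28 PSU

Salt balance: 3,711,000×32.8 + 4,270,000×S = 7,981,000×15.4
121,720,800 + 4,270,000·S = 122,907,400
S = (122,907,400 − 121,720,800) / 4,270,000 = 0.2779 PSU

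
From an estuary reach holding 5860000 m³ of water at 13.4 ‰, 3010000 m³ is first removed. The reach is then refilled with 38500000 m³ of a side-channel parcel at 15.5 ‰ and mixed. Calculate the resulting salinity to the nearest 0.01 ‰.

Remaining after removal: 2,850,000 m³ at 13.4 ‰ (salt = 38,190,000)
After addition: salt = 38,190,000 + 38,500,000×15.5 = 634,940,000; volume = 41,350,000 m³
S = 634,940,000 / 41,350,000 = 15.3553 ‰

15.36 ‰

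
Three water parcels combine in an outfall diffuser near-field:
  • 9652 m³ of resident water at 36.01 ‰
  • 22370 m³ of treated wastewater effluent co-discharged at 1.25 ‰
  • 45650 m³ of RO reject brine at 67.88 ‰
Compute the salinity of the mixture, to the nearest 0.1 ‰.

44.7 ‰

Conserving salt mass:
salt = 9,652×36.01 + 22,370×1.25 + 45,650×67.88 = 347,568.52 + 27,962.5 + 3,098,722 = 3,474,253.02
volume = 9,652 + 22,370 + 45,650 = 77,672 m³
S = 3,474,253.02 / 77,672 = 44.73 ‰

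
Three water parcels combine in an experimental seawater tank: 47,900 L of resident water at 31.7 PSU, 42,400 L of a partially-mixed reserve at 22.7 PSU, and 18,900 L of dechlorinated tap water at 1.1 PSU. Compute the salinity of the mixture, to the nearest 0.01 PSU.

By conservation of dissolved salt,
salt = 47,900×31.7 + 42,400×22.7 + 18,900×1.1 = 1,518,430 + 962,480 + 20,790 = 2,501,700
volume = 47,900 + 42,400 + 18,900 = 109,200 L
S = 2,501,700 / 109,200 = 22.9093 PSU

22.91 PSU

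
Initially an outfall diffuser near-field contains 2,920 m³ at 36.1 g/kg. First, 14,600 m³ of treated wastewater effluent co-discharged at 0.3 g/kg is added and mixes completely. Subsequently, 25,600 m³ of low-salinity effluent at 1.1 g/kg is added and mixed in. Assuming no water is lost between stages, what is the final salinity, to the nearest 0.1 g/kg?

Mass of salt is conserved:
Initial salt = 2,920×36.1 = 105,412
After stage 1: salt = 105,412 + 14,600×0.3 = 109,792; volume = 17,520 m³; S = 6.267 g/kg
After stage 2: salt = 109,792 + 25,600×1.1 = 137,952; volume = 43,120 m³
S = 137,952 / 43,120 = 3.1993 g/kg

3.2 g/kg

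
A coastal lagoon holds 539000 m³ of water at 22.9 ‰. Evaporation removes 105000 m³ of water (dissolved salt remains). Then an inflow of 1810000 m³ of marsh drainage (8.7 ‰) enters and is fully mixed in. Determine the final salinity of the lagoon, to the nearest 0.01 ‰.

After evaporation: salt = 539,000×22.9 = 12,343,100; volume = 539,000 − 105,000 = 434,000 m³
After mixing: salt = 12,343,100 + 1,810,000×8.7 = 28,090,100; volume = 434,000 + 1,810,000 = 2,244,000 m³
S = 28,090,100 / 2,244,000 = 12.5179 ‰

12.52 ‰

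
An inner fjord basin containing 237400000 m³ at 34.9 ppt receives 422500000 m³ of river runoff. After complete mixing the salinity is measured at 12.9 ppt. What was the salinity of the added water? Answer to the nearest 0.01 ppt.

0.54 ppt

Salt balance: 237,400,000×34.9 + 422,500,000×S = 659,900,000×12.9
8,285,260,000 + 422,500,000·S = 8,512,710,000
S = (8,512,710,000 − 8,285,260,000) / 422,500,000 = 0.5383 ppt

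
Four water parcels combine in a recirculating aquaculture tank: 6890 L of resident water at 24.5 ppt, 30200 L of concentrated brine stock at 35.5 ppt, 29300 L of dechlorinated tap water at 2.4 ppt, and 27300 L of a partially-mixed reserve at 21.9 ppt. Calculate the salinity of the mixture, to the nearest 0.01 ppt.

20.38 ppt

Weighted by volume,
salt = 6,890×24.5 + 30,200×35.5 + 29,300×2.4 + 27,300×21.9 = 168,805 + 1,072,100 + 70,320 + 597,870 = 1,909,095
volume = 6,890 + 30,200 + 29,300 + 27,300 = 93,690 L
S = 1,909,095 / 93,690 = 20.3767 ppt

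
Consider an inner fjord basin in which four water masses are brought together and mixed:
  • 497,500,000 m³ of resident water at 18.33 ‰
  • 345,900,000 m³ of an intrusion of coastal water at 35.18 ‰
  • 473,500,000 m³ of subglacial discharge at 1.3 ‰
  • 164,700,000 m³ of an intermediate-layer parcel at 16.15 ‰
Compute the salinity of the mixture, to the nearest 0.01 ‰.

Salt balance:
salt = 497,500,000×18.33 + 345,900,000×35.18 + 473,500,000×1.3 + 164,700,000×16.15 = 9,119,175,000 + 12,168,762,000 + 615,550,000 + 2,659,905,000 = 24,563,392,000
volume = 497,500,000 + 345,900,000 + 473,500,000 + 164,700,000 = 1,481,600,000 m³
S = 24,563,392,000 / 1,481,600,000 = 16.579 ‰

16.58 ‰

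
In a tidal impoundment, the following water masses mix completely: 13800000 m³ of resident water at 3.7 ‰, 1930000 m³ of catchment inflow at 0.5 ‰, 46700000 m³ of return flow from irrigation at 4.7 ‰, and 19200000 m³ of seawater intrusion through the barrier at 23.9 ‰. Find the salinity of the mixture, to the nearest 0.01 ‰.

8.95 ‰

Weighted by volume,
salt = 13,800,000×3.7 + 1,930,000×0.5 + 46,700,000×4.7 + 19,200,000×23.9 = 51,060,000 + 965,000 + 219,490,000 + 458,880,000 = 730,395,000
volume = 13,800,000 + 1,930,000 + 46,700,000 + 19,200,000 = 81,630,000 m³
S = 730,395,000 / 81,630,000 = 8.9476 ‰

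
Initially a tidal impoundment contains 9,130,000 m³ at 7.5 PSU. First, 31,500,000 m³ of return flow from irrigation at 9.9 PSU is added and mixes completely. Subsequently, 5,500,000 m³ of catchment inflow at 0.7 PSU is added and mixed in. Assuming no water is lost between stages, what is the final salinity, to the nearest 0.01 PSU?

Mass of salt is conserved:
Initial salt = 9,130,000×7.5 = 68,475,000
After stage 1: salt = 68,475,000 + 31,500,000×9.9 = 380,325,000; volume = 40,630,000 m³; S = 9.361 PSU
After stage 2: salt = 380,325,000 + 5,500,000×0.7 = 384,175,000; volume = 46,130,000 m³
S = 384,175,000 / 46,130,000 = 8.3281 PSU

8.33 PSU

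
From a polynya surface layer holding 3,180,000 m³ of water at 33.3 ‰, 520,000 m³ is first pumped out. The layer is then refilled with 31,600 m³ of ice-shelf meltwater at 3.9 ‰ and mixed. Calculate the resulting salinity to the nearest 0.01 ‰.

32.95 ‰

Remaining after removal: 2,660,000 m³ at 33.3 ‰ (salt = 88,578,000)
After addition: salt = 88,578,000 + 31,600×3.9 = 88,701,240; volume = 2,691,600 m³
S = 88,701,240 / 2,691,600 = 32.9548 ‰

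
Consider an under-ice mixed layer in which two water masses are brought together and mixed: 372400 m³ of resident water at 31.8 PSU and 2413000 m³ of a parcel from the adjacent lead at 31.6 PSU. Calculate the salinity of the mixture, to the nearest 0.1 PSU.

31.6 PSU

By conservation of dissolved salt,
salt = 372,400×31.8 + 2,413,000×31.6 = 11,842,320 + 76,250,800 = 88,093,120
volume = 372,400 + 2,413,000 = 2,785,400 m³
S = 88,093,120 / 2,785,400 = 31.627 PSU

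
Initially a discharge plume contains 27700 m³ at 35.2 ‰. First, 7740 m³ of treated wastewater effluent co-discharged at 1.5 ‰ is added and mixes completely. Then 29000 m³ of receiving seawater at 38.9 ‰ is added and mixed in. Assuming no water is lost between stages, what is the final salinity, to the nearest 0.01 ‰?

32.82 ‰

By conservation of dissolved salt,
Initial salt = 27,700×35.2 = 975,040
After stage 1: salt = 975,040 + 7,740×1.5 = 986,650; volume = 35,440 m³; S = 27.84 ‰
After stage 2: salt = 986,650 + 29,000×38.9 = 2,114,750; volume = 64,440 m³
S = 2,114,750 / 64,440 = 32.8173 ‰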